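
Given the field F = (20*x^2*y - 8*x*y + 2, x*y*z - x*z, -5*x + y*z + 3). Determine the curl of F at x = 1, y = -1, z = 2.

(4, 5, -16)

(∇×F)₁ = ∂F₃/∂y − ∂F₂/∂z = -x*y + x + z
(∇×F)₂ = ∂F₁/∂z − ∂F₃/∂x = 5
(∇×F)₃ = ∂F₂/∂x − ∂F₁/∂y = -20*x^2 + 8*x + y*z - z
∇×F = (-x*y + x + z, 5, -20*x^2 + 8*x + y*z - z)
At (1, -1, 2): (4, 5, -16).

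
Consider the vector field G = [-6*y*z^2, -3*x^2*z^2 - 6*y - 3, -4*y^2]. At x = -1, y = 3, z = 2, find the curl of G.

(∇×G)₁ = ∂G₃/∂y − ∂G₂/∂z = 6*x^2*z - 8*y
(∇×G)₂ = ∂G₁/∂z − ∂G₃/∂x = -12*y*z
(∇×G)₃ = ∂G₂/∂x − ∂G₁/∂y = -6*x*z^2 + 6*z^2
∇×G = (6*x^2*z - 8*y, -12*y*z, -6*x*z^2 + 6*z^2)
At (-1, 3, 2): (-12, -72, 48).

(-12, -72, 48)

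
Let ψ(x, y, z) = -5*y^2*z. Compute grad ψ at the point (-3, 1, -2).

(0, 20, -5)

∂ψ/∂x = 0
∂ψ/∂y = -10*y*z
∂ψ/∂z = -5*y^2
∇ψ = (0, -10*y*z, -5*y^2)
At (-3, 1, -2): (0, 20, -5).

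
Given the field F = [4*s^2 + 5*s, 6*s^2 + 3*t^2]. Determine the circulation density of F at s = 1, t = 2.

12

∂F₂/∂s = 12*s
∂F₁/∂t = 0
Scalar curl = 12*s
At (1, 2): 12.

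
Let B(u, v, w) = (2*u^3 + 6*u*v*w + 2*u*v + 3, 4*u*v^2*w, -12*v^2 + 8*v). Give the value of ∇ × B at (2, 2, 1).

(-72, 24, 0)

(∇×B)₁ = ∂B₃/∂v − ∂B₂/∂w = -4*u*v^2 - 24*v + 8
(∇×B)₂ = ∂B₁/∂w − ∂B₃/∂u = 6*u*v
(∇×B)₃ = ∂B₂/∂u − ∂B₁/∂v = -6*u*w - 2*u + 4*v^2*w
∇×B = (-4*u*v^2 - 24*v + 8, 6*u*v, -6*u*w - 2*u + 4*v^2*w)
At (2, 2, 1): (-72, 24, 0).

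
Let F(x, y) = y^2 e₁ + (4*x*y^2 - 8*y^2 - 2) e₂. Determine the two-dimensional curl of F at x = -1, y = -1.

∂F₂/∂x = 4*y^2
∂F₁/∂y = 2*y
Scalar curl = 4*y^2 - 2*y
At (-1, -1): 6.

6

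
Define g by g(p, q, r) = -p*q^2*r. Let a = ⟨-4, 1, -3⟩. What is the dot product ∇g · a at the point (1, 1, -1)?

1

∂g/∂p = -q^2*r
∂g/∂q = -2*p*q*r
∂g/∂r = -p*q^2
∇g at (1, 1, -1) = (1, 2, -1)
∇g · a = (1)(-4) + (2)(1) + (-1)(-3) = 1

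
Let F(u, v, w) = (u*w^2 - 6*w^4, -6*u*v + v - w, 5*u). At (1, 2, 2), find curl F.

(1, -193, -12)

(∇×F)₁ = ∂F₃/∂v − ∂F₂/∂w = 1
(∇×F)₂ = ∂F₁/∂w − ∂F₃/∂u = 2*u*w - 24*w^3 - 5
(∇×F)₃ = ∂F₂/∂u − ∂F₁/∂v = -6*v
∇×F = (1, 2*u*w - 24*w^3 - 5, -6*v)
At (1, 2, 2): (1, -193, -12).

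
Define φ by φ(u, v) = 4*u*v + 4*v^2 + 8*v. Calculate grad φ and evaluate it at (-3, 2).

(8, 12)

∂φ/∂u = 4*v
∂φ/∂v = 4*u + 8*v + 8
∇φ = (4*v, 4*u + 8*v + 8)
At (-3, 2): (8, 12).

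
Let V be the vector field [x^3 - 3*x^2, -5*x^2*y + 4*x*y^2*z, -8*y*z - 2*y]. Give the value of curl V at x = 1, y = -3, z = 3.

(-62, 0, 138)

(∇×V)₁ = ∂V₃/∂y − ∂V₂/∂z = -4*x*y^2 - 8*z - 2
(∇×V)₂ = ∂V₁/∂z − ∂V₃/∂x = 0
(∇×V)₃ = ∂V₂/∂x − ∂V₁/∂y = -10*x*y + 4*y^2*z
∇×V = (-4*x*y^2 - 8*z - 2, 0, -10*x*y + 4*y^2*z)
At (1, -3, 3): (-62, 0, 138).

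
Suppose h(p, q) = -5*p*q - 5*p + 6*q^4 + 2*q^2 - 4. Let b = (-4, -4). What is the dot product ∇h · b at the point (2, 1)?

∂h/∂p = -5*q - 5
∂h/∂q = -5*p + 24*q^3 + 4*q
∇h at (2, 1) = (-10, 18)
∇h · b = (-10)(-4) + (18)(-4) = -32

-32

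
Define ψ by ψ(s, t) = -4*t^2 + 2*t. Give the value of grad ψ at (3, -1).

(0, 10)

∂ψ/∂s = 0
∂ψ/∂t = -8*t + 2
∇ψ = (0, -8*t + 2)
At (3, -1): (0, 10).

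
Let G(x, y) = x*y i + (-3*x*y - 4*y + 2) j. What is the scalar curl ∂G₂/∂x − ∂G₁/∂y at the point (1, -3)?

8

∂G₂/∂x = -3*y
∂G₁/∂y = x
Scalar curl = -x - 3*y
At (1, -3): 8.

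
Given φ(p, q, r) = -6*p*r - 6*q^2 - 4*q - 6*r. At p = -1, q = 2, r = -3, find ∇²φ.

-12

∂²φ/∂p² = 0
∂²φ/∂q² = -12
∂²φ/∂r² = 0
∇²φ = -12
At (-1, 2, -3): -12.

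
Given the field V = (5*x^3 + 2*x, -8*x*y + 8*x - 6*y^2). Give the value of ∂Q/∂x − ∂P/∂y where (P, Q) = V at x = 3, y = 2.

∂V₂/∂x = -8*y + 8
∂V₁/∂y = 0
Scalar curl = -8*y + 8
At (3, 2): -8.

-8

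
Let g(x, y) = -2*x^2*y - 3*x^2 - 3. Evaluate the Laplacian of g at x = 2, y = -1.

-2

∂²g/∂x² = -2*(2*y + 3)
∂²g/∂y² = 0
∇²g = -4*y - 6
At (2, -1): -2.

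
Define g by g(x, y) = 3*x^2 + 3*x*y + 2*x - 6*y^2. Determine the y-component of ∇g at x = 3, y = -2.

(∇g)_2 = ∂g/∂y = 3*x - 12*y
At (3, -2): 33.

33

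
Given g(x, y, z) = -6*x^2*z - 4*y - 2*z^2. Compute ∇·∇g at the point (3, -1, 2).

-28

∂²g/∂x² = -12*z
∂²g/∂y² = 0
∂²g/∂z² = -4
∇²g = -12*z - 4
At (3, -1, 2): -28.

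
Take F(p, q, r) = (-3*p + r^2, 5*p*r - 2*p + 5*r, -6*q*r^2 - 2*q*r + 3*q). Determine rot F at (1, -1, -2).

(∇×F)₁ = ∂F₃/∂q − ∂F₂/∂r = -5*p - 6*r^2 - 2*r - 2
(∇×F)₂ = ∂F₁/∂r − ∂F₃/∂p = 2*r
(∇×F)₃ = ∂F₂/∂p − ∂F₁/∂q = 5*r - 2
∇×F = (-5*p - 6*r^2 - 2*r - 2, 2*r, 5*r - 2)
At (1, -1, -2): (-27, -4, -12).

(-27, -4, -12)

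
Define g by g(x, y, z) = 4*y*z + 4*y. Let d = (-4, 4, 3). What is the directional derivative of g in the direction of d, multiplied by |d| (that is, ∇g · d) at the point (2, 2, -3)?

∂g/∂x = 0
∂g/∂y = 4*z + 4
∂g/∂z = 4*y
∇g at (2, 2, -3) = (0, -8, 8)
∇g · d = (0)(-4) + (-8)(4) + (8)(3) = -8

-8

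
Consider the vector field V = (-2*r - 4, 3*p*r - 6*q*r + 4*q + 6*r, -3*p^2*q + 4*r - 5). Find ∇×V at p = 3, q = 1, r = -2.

(-36, 16, -6)

(∇×V)₁ = ∂V₃/∂q − ∂V₂/∂r = -3*p^2 - 3*p + 6*q - 6
(∇×V)₂ = ∂V₁/∂r − ∂V₃/∂p = 6*p*q - 2
(∇×V)₃ = ∂V₂/∂p − ∂V₁/∂q = 3*r
∇×V = (-3*p^2 - 3*p + 6*q - 6, 6*p*q - 2, 3*r)
At (3, 1, -2): (-36, 16, -6).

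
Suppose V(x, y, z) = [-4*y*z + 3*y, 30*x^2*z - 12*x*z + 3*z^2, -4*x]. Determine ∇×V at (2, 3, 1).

(-102, -8, 109)

(∇×V)₁ = ∂V₃/∂y − ∂V₂/∂z = -30*x^2 + 12*x - 6*z
(∇×V)₂ = ∂V₁/∂z − ∂V₃/∂x = -4*y + 4
(∇×V)₃ = ∂V₂/∂x − ∂V₁/∂y = 60*x*z - 8*z - 3
∇×V = (-30*x^2 + 12*x - 6*z, -4*y + 4, 60*x*z - 8*z - 3)
At (2, 3, 1): (-102, -8, 109).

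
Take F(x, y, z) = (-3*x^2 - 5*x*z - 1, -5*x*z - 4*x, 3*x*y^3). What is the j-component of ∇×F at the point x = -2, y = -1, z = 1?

(∇×F)_2 = ∂F₁/∂z − ∂F₃/∂x
= -5*x − (3*y^3)
= -5*x - 3*y^3
At (-2, -1, 1): 13.

13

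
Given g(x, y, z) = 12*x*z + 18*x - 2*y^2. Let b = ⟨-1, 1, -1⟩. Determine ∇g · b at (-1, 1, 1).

-22

∂g/∂x = 12*z + 18
∂g/∂y = -4*y
∂g/∂z = 12*x
∇g at (-1, 1, 1) = (30, -4, -12)
∇g · b = (30)(-1) + (-4)(1) + (-12)(-1) = -22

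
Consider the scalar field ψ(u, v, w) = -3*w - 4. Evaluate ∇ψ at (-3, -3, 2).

∂ψ/∂u = 0
∂ψ/∂v = 0
∂ψ/∂w = -3
∇ψ = (0, 0, -3)
At (-3, -3, 2): (0, 0, -3).

(0, 0, -3)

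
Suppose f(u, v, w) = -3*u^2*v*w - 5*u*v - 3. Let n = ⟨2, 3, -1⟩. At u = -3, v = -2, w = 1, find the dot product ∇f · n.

∂f/∂u = -6*u*v*w - 5*v
∂f/∂v = -3*u^2*w - 5*u
∂f/∂w = -3*u^2*v
∇f at (-3, -2, 1) = (-26, -12, 54)
∇f · n = (-26)(2) + (-12)(3) + (54)(-1) = -142

-142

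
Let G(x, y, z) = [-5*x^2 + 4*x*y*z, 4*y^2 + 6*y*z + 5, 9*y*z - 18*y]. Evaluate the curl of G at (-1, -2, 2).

(12, 8, 8)

(∇×G)₁ = ∂G₃/∂y − ∂G₂/∂z = -6*y + 9*z - 18
(∇×G)₂ = ∂G₁/∂z − ∂G₃/∂x = 4*x*y
(∇×G)₃ = ∂G₂/∂x − ∂G₁/∂y = -4*x*z
∇×G = (-6*y + 9*z - 18, 4*x*y, -4*x*z)
At (-1, -2, 2): (12, 8, 8).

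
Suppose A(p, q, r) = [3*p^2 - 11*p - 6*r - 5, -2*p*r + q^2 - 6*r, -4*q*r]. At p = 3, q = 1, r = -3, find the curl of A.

(∇×A)₁ = ∂A₃/∂q − ∂A₂/∂r = 2*p - 4*r + 6
(∇×A)₂ = ∂A₁/∂r − ∂A₃/∂p = -6
(∇×A)₃ = ∂A₂/∂p − ∂A₁/∂q = -2*r
∇×A = (2*p - 4*r + 6, -6, -2*r)
At (3, 1, -3): (24, -6, 6).

(24, -6, 6)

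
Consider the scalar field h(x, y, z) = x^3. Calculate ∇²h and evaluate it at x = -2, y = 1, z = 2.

∂²h/∂x² = 6*x
∂²h/∂y² = 0
∂²h/∂z² = 0
∇²h = 6*x
At (-2, 1, 2): -12.

-12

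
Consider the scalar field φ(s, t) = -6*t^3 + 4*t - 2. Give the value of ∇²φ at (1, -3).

∂²φ/∂s² = 0
∂²φ/∂t² = -36*t
∇²φ = -36*t
At (1, -3): 108.

108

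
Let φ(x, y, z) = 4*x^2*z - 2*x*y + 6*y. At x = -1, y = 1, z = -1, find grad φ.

(6, 8, 4)

∂φ/∂x = 8*x*z - 2*y
∂φ/∂y = -2*x + 6
∂φ/∂z = 4*x^2
∇φ = (8*x*z - 2*y, -2*x + 6, 4*x^2)
At (-1, 1, -1): (6, 8, 4).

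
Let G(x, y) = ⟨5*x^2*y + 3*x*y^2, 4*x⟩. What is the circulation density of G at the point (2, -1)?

-4

∂G₂/∂x = 4
∂G₁/∂y = 5*x^2 + 6*x*y
Scalar curl = -5*x^2 - 6*x*y + 4
At (2, -1): -4.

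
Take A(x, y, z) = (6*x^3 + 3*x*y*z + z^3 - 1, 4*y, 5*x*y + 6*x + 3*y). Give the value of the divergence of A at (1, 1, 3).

31

∂A₁/∂x = 18*x^2 + 3*y*z
∂A₂/∂y = 4
∂A₃/∂z = 0
∇·A = 18*x^2 + 3*y*z + 4
At (1, 1, 3): 31.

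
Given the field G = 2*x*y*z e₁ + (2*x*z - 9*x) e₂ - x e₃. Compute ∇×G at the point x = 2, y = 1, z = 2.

(-4, 5, -13)

(∇×G)₁ = ∂G₃/∂y − ∂G₂/∂z = -2*x
(∇×G)₂ = ∂G₁/∂z − ∂G₃/∂x = 2*x*y + 1
(∇×G)₃ = ∂G₂/∂x − ∂G₁/∂y = -2*x*z + 2*z - 9
∇×G = (-2*x, 2*x*y + 1, -2*x*z + 2*z - 9)
At (2, 1, 2): (-4, 5, -13).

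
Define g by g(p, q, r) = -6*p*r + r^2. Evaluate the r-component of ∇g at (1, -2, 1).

-4

(∇g)_3 = ∂g/∂r = -6*p + 2*r
At (1, -2, 1): -4.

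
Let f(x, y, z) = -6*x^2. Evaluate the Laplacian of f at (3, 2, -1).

-12

∂²f/∂x² = -12
∂²f/∂y² = 0
∂²f/∂z² = 0
∇²f = -12
At (3, 2, -1): -12.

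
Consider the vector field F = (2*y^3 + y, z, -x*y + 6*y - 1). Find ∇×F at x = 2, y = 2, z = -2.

(∇×F)₁ = ∂F₃/∂y − ∂F₂/∂z = -x + 5
(∇×F)₂ = ∂F₁/∂z − ∂F₃/∂x = y
(∇×F)₃ = ∂F₂/∂x − ∂F₁/∂y = -6*y^2 - 1
∇×F = (-x + 5, y, -6*y^2 - 1)
At (2, 2, -2): (3, 2, -25).

(3, 2, -25)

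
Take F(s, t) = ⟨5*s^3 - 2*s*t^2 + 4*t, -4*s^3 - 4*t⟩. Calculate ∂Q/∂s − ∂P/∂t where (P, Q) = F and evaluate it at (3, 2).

-88

∂F₂/∂s = -12*s^2
∂F₁/∂t = -4*s*t + 4
Scalar curl = -12*s^2 + 4*s*t - 4
At (3, 2): -88.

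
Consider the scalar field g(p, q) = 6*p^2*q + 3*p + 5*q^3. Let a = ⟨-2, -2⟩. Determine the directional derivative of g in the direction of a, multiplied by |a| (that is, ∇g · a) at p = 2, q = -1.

∂g/∂p = 12*p*q + 3
∂g/∂q = 6*p^2 + 15*q^2
∇g at (2, -1) = (-21, 39)
∇g · a = (-21)(-2) + (39)(-2) = -36

-36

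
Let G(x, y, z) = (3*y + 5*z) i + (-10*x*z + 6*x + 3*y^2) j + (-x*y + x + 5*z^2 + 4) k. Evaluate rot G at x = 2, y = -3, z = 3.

(18, 1, -27)

(∇×G)₁ = ∂G₃/∂y − ∂G₂/∂z = 9*x
(∇×G)₂ = ∂G₁/∂z − ∂G₃/∂x = y + 4
(∇×G)₃ = ∂G₂/∂x − ∂G₁/∂y = -10*z + 3
∇×G = (9*x, y + 4, -10*z + 3)
At (2, -3, 3): (18, 1, -27).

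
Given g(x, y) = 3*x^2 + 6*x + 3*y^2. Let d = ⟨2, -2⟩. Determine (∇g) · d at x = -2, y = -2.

∂g/∂x = 6*x + 6
∂g/∂y = 6*y
∇g at (-2, -2) = (-6, -12)
∇g · d = (-6)(2) + (-12)(-2) = 12

12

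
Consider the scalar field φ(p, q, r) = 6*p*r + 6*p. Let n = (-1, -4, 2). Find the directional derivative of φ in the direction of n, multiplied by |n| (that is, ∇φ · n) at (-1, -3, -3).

0

∂φ/∂p = 6*r + 6
∂φ/∂q = 0
∂φ/∂r = 6*p
∇φ at (-1, -3, -3) = (-12, 0, -6)
∇φ · n = (-12)(-1) + (0)(-4) + (-6)(2) = 0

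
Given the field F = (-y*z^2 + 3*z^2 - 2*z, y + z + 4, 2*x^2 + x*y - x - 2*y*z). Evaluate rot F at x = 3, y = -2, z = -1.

(4, -21, 1)

(∇×F)₁ = ∂F₃/∂y − ∂F₂/∂z = x - 2*z - 1
(∇×F)₂ = ∂F₁/∂z − ∂F₃/∂x = -4*x - 2*y*z - y + 6*z - 1
(∇×F)₃ = ∂F₂/∂x − ∂F₁/∂y = z^2
∇×F = (x - 2*z - 1, -4*x - 2*y*z - y + 6*z - 1, z^2)
At (3, -2, -1): (4, -21, 1).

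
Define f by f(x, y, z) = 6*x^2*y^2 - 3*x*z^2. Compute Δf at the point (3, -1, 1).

102

∂²f/∂x² = 12*y^2
∂²f/∂y² = 12*x^2
∂²f/∂z² = -6*x
∇²f = 12*x^2 - 6*x + 12*y^2
At (3, -1, 1): 102.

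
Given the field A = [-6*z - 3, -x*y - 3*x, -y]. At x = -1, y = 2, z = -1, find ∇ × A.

(∇×A)₁ = ∂A₃/∂y − ∂A₂/∂z = -1
(∇×A)₂ = ∂A₁/∂z − ∂A₃/∂x = -6
(∇×A)₃ = ∂A₂/∂x − ∂A₁/∂y = -y - 3
∇×A = (-1, -6, -y - 3)
At (-1, 2, -1): (-1, -6, -5).

(-1, -6, -5)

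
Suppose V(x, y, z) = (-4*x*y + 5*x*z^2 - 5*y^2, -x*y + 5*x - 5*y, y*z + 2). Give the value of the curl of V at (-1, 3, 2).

(∇×V)₁ = ∂V₃/∂y − ∂V₂/∂z = z
(∇×V)₂ = ∂V₁/∂z − ∂V₃/∂x = 10*x*z
(∇×V)₃ = ∂V₂/∂x − ∂V₁/∂y = 4*x + 9*y + 5
∇×V = (z, 10*x*z, 4*x + 9*y + 5)
At (-1, 3, 2): (2, -20, 28).

(2, -20, 28)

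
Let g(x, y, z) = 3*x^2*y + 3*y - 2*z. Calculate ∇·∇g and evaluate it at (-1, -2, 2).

∂²g/∂x² = 6*y
∂²g/∂y² = 0
∂²g/∂z² = 0
∇²g = 6*y
At (-1, -2, 2): -12.

-12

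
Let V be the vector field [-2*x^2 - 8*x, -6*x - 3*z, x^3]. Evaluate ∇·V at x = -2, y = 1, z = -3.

∂V₁/∂x = -4*x - 8
∂V₂/∂y = 0
∂V₃/∂z = 0
∇·V = -4*x - 8
At (-2, 1, -3): 0.

0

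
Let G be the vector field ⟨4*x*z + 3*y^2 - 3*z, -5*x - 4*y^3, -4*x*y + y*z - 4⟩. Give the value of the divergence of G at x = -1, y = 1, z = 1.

∂G₁/∂x = 4*z
∂G₂/∂y = -12*y^2
∂G₃/∂z = y
∇·G = -12*y^2 + y + 4*z
At (-1, 1, 1): -7.

-7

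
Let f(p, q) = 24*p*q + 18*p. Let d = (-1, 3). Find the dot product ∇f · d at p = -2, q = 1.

∂f/∂p = 24*q + 18
∂f/∂q = 24*p
∇f at (-2, 1) = (42, -48)
∇f · d = (42)(-1) + (-48)(3) = -186

-186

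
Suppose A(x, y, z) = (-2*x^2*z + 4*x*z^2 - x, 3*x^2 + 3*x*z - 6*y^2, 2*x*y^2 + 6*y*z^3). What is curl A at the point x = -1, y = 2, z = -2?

(∇×A)₁ = ∂A₃/∂y − ∂A₂/∂z = 4*x*y - 3*x + 6*z^3
(∇×A)₂ = ∂A₁/∂z − ∂A₃/∂x = -2*x^2 + 8*x*z - 2*y^2
(∇×A)₃ = ∂A₂/∂x − ∂A₁/∂y = 6*x + 3*z
∇×A = (4*x*y - 3*x + 6*z^3, -2*x^2 + 8*x*z - 2*y^2, 6*x + 3*z)
At (-1, 2, -2): (-53, 6, -12).

(-53, 6, -12)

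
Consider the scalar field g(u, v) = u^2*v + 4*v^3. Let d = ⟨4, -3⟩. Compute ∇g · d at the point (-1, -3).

-303

∂g/∂u = 2*u*v
∂g/∂v = u^2 + 12*v^2
∇g at (-1, -3) = (6, 109)
∇g · d = (6)(4) + (109)(-3) = -303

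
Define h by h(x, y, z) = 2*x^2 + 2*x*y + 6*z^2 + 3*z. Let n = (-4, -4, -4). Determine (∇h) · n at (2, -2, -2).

52

∂h/∂x = 4*x + 2*y
∂h/∂y = 2*x
∂h/∂z = 12*z + 3
∇h at (2, -2, -2) = (4, 4, -21)
∇h · n = (4)(-4) + (4)(-4) + (-21)(-4) = 52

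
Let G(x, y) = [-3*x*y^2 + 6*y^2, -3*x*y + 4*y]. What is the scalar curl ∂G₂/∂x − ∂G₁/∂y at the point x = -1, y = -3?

63

∂G₂/∂x = -3*y
∂G₁/∂y = -6*x*y + 12*y
Scalar curl = 6*x*y - 15*y
At (-1, -3): 63.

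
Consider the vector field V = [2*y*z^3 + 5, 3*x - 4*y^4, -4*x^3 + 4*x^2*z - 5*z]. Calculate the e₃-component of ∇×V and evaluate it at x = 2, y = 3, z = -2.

19

(∇×V)_3 = ∂V₂/∂x − ∂V₁/∂y
= 3 − (2*z^3)
= -2*z^3 + 3
At (2, 3, -2): 19.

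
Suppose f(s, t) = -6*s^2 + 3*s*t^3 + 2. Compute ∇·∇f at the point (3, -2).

∂²f/∂s² = -12
∂²f/∂t² = 18*s*t
∇²f = 18*s*t - 12
At (3, -2): -120.

-120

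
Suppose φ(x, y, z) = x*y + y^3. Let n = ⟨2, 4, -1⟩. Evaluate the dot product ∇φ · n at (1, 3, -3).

∂φ/∂x = y
∂φ/∂y = x + 3*y^2
∂φ/∂z = 0
∇φ at (1, 3, -3) = (3, 28, 0)
∇φ · n = (3)(2) + (28)(4) + (0)(-1) = 118

118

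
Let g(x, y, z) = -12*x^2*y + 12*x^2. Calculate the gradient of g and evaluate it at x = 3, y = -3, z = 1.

∂g/∂x = -24*x*y + 24*x
∂g/∂y = -12*x^2
∂g/∂z = 0
∇g = (-24*x*y + 24*x, -12*x^2, 0)
At (3, -3, 1): (288, -108, 0).

(288, -108, 0)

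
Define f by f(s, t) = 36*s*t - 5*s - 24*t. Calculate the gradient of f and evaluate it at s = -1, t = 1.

∂f/∂s = 36*t - 5
∂f/∂t = 36*s - 24
∇f = (36*t - 5, 36*s - 24)
At (-1, 1): (31, -60).

(31, -60)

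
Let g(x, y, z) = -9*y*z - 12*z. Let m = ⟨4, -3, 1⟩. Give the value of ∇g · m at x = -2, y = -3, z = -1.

∂g/∂x = 0
∂g/∂y = -9*z
∂g/∂z = -9*y - 12
∇g at (-2, -3, -1) = (0, 9, 15)
∇g · m = (0)(4) + (9)(-3) + (15)(1) = -12

-12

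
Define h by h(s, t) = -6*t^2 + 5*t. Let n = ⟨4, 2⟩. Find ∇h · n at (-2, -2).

∂h/∂s = 0
∂h/∂t = -12*t + 5
∇h at (-2, -2) = (0, 29)
∇h · n = (0)(4) + (29)(2) = 58

58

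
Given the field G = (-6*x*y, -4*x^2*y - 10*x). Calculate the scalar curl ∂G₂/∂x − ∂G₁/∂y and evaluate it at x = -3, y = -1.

∂G₂/∂x = -8*x*y - 10
∂G₁/∂y = -6*x
Scalar curl = -8*x*y + 6*x - 10
At (-3, -1): -52.

-52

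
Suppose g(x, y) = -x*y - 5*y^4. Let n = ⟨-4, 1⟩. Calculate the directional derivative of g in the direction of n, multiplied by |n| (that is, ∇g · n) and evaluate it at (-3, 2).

∂g/∂x = -y
∂g/∂y = -x - 20*y^3
∇g at (-3, 2) = (-2, -157)
∇g · n = (-2)(-4) + (-157)(1) = -149

-149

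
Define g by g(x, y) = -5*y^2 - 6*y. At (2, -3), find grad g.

(0, 24)

∂g/∂x = 0
∂g/∂y = -10*y - 6
∇g = (0, -10*y - 6)
At (2, -3): (0, 24).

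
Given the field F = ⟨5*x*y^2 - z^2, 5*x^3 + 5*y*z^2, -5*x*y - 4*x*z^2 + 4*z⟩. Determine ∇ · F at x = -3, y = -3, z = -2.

21

∂F₁/∂x = 5*y^2
∂F₂/∂y = 5*z^2
∂F₃/∂z = -8*x*z + 4
∇·F = -8*x*z + 5*y^2 + 5*z^2 + 4
At (-3, -3, -2): 21.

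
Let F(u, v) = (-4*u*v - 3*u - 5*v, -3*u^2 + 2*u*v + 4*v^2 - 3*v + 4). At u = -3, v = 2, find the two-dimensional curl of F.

∂F₂/∂u = -6*u + 2*v
∂F₁/∂v = -4*u - 5
Scalar curl = -2*u + 2*v + 5
At (-3, 2): 15.

15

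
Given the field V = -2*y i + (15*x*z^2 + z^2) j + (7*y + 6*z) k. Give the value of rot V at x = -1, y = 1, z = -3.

(-77, 0, 137)

(∇×V)₁ = ∂V₃/∂y − ∂V₂/∂z = -30*x*z - 2*z + 7
(∇×V)₂ = ∂V₁/∂z − ∂V₃/∂x = 0
(∇×V)₃ = ∂V₂/∂x − ∂V₁/∂y = 15*z^2 + 2
∇×V = (-30*x*z - 2*z + 7, 0, 15*z^2 + 2)
At (-1, 1, -3): (-77, 0, 137).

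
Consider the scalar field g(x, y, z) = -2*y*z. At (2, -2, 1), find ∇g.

∂g/∂x = 0
∂g/∂y = -2*z
∂g/∂z = -2*y
∇g = (0, -2*z, -2*y)
At (2, -2, 1): (0, -2, 4).

(0, -2, 4)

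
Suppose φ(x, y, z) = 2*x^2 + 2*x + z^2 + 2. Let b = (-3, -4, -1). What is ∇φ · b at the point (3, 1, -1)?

-40

∂φ/∂x = 4*x + 2
∂φ/∂y = 0
∂φ/∂z = 2*z
∇φ at (3, 1, -1) = (14, 0, -2)
∇φ · b = (14)(-3) + (0)(-4) + (-2)(-1) = -40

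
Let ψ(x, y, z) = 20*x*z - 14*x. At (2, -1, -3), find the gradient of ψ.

∂ψ/∂x = 20*z - 14
∂ψ/∂y = 0
∂ψ/∂z = 20*x
∇ψ = (20*z - 14, 0, 20*x)
At (2, -1, -3): (-74, 0, 40).

(-74, 0, 40)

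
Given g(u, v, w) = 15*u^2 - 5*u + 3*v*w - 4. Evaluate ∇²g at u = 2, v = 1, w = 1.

∂²g/∂u² = 30
∂²g/∂v² = 0
∂²g/∂w² = 0
∇²g = 30
At (2, 1, 1): 30.

30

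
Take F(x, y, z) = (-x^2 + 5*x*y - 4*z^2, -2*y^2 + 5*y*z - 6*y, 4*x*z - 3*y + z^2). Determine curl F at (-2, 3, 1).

(∇×F)₁ = ∂F₃/∂y − ∂F₂/∂z = -5*y - 3
(∇×F)₂ = ∂F₁/∂z − ∂F₃/∂x = -12*z
(∇×F)₃ = ∂F₂/∂x − ∂F₁/∂y = -5*x
∇×F = (-5*y - 3, -12*z, -5*x)
At (-2, 3, 1): (-18, -12, 10).

(-18, -12, 10)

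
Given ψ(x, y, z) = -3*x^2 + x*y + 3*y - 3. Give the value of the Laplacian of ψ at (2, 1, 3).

∂²ψ/∂x² = -6
∂²ψ/∂y² = 0
∂²ψ/∂z² = 0
∇²ψ = -6
At (2, 1, 3): -6.

-6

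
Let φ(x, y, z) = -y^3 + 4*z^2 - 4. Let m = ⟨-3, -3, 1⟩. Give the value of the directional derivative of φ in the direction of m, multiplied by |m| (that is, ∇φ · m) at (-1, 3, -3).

∂φ/∂x = 0
∂φ/∂y = -3*y^2
∂φ/∂z = 8*z
∇φ at (-1, 3, -3) = (0, -27, -24)
∇φ · m = (0)(-3) + (-27)(-3) + (-24)(1) = 57

57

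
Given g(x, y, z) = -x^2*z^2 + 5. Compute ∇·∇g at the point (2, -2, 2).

∂²g/∂x² = -2*z^2
∂²g/∂y² = 0
∂²g/∂z² = -2*x^2
∇²g = -2*x^2 - 2*z^2
At (2, -2, 2): -16.

-16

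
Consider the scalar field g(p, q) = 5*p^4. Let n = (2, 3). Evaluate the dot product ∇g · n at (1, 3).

∂g/∂p = 20*p^3
∂g/∂q = 0
∇g at (1, 3) = (20, 0)
∇g · n = (20)(2) + (0)(3) = 40

40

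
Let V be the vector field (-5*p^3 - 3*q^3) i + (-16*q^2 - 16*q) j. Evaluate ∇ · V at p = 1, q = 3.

-127

∂V₁/∂p = -15*p^2
∂V₂/∂q = -32*q - 16
∇·V = -15*p^2 - 32*q - 16
At (1, 3): -127.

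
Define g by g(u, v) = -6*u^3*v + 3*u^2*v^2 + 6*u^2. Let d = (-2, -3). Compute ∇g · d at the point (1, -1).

-36

∂g/∂u = -18*u^2*v + 6*u*v^2 + 12*u
∂g/∂v = -6*u^3 + 6*u^2*v
∇g at (1, -1) = (36, -12)
∇g · d = (36)(-2) + (-12)(-3) = -36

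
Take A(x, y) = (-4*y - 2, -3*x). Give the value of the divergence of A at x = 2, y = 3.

0

∂A₁/∂x = 0
∂A₂/∂y = 0
∇·A = 0
At (2, 3): 0.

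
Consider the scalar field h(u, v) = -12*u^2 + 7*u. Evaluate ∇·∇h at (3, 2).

∂²h/∂u² = -24
∂²h/∂v² = 0
∇²h = -24
At (3, 2): -24.

-24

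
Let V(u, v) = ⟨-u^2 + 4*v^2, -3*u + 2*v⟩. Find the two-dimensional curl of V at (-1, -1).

∂V₂/∂u = -3
∂V₁/∂v = 8*v
Scalar curl = -8*v - 3
At (-1, -1): 5.

5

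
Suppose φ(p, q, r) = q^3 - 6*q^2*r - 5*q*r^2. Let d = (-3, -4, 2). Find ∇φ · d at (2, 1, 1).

24

∂φ/∂p = 0
∂φ/∂q = 3*q^2 - 12*q*r - 5*r^2
∂φ/∂r = -6*q^2 - 10*q*r
∇φ at (2, 1, 1) = (0, -14, -16)
∇φ · d = (0)(-3) + (-14)(-4) + (-16)(2) = 24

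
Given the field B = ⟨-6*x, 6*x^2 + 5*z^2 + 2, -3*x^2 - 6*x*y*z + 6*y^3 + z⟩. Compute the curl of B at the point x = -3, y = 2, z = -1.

(64, -30, -36)

(∇×B)₁ = ∂B₃/∂y − ∂B₂/∂z = -6*x*z + 18*y^2 - 10*z
(∇×B)₂ = ∂B₁/∂z − ∂B₃/∂x = 6*x + 6*y*z
(∇×B)₃ = ∂B₂/∂x − ∂B₁/∂y = 12*x
∇×B = (-6*x*z + 18*y^2 - 10*z, 6*x + 6*y*z, 12*x)
At (-3, 2, -1): (64, -30, -36).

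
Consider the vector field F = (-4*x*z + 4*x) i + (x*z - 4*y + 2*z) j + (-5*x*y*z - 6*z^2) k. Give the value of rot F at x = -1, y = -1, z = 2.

(∇×F)₁ = ∂F₃/∂y − ∂F₂/∂z = -5*x*z - x - 2
(∇×F)₂ = ∂F₁/∂z − ∂F₃/∂x = -4*x + 5*y*z
(∇×F)₃ = ∂F₂/∂x − ∂F₁/∂y = z
∇×F = (-5*x*z - x - 2, -4*x + 5*y*z, z)
At (-1, -1, 2): (9, -6, 2).

(9, -6, 2)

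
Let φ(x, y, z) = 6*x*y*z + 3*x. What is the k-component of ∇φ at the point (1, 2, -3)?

(∇φ)_3 = ∂φ/∂z = 6*x*y
At (1, 2, -3): 12.

12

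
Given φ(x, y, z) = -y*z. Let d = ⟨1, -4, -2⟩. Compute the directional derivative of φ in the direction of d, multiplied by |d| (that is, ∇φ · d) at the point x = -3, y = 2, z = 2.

∂φ/∂x = 0
∂φ/∂y = -z
∂φ/∂z = -y
∇φ at (-3, 2, 2) = (0, -2, -2)
∇φ · d = (0)(1) + (-2)(-4) + (-2)(-2) = 12

12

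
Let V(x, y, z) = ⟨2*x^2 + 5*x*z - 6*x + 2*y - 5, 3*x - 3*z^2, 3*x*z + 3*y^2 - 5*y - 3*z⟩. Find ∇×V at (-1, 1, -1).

(∇×V)₁ = ∂V₃/∂y − ∂V₂/∂z = 6*y + 6*z - 5
(∇×V)₂ = ∂V₁/∂z − ∂V₃/∂x = 5*x - 3*z
(∇×V)₃ = ∂V₂/∂x − ∂V₁/∂y = 1
∇×V = (6*y + 6*z - 5, 5*x - 3*z, 1)
At (-1, 1, -1): (-5, -2, 1).

(-5, -2, 1)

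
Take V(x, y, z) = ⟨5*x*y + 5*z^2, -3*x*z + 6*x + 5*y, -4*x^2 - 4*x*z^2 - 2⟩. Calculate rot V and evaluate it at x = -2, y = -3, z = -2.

(∇×V)₁ = ∂V₃/∂y − ∂V₂/∂z = 3*x
(∇×V)₂ = ∂V₁/∂z − ∂V₃/∂x = 8*x + 4*z^2 + 10*z
(∇×V)₃ = ∂V₂/∂x − ∂V₁/∂y = -5*x - 3*z + 6
∇×V = (3*x, 8*x + 4*z^2 + 10*z, -5*x - 3*z + 6)
At (-2, -3, -2): (-6, -20, 22).

(-6, -20, 22)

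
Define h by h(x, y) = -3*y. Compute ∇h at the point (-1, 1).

∂h/∂x = 0
∂h/∂y = -3
∇h = (0, -3)
At (-1, 1): (0, -3).

(0, -3)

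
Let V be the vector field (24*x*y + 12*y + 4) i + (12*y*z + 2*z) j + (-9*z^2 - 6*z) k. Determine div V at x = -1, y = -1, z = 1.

∂V₁/∂x = 24*y
∂V₂/∂y = 12*z
∂V₃/∂z = -18*z - 6
∇·V = 24*y - 6*z - 6
At (-1, -1, 1): -36.

-36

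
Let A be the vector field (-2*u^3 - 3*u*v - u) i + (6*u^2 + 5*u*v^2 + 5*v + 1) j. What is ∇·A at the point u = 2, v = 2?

14

∂A₁/∂u = -6*u^2 - 3*v - 1
∂A₂/∂v = 10*u*v + 5
∇·A = -6*u^2 + 10*u*v - 3*v + 4
At (2, 2): 14.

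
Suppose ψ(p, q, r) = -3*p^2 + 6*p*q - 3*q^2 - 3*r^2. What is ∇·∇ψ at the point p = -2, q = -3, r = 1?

∂²ψ/∂p² = -6
∂²ψ/∂q² = -6
∂²ψ/∂r² = -6
∇²ψ = -18
At (-2, -3, 1): -18.

-18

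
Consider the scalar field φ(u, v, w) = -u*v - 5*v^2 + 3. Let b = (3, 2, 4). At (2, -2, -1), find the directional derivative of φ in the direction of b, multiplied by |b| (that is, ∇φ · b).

∂φ/∂u = -v
∂φ/∂v = -u - 10*v
∂φ/∂w = 0
∇φ at (2, -2, -1) = (2, 18, 0)
∇φ · b = (2)(3) + (18)(2) + (0)(4) = 42

42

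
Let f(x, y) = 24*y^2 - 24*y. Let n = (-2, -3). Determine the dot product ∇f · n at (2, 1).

-72

∂f/∂x = 0
∂f/∂y = 48*y - 24
∇f at (2, 1) = (0, 24)
∇f · n = (0)(-2) + (24)(-3) = -72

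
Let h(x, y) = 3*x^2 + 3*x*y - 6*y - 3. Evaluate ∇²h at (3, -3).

6

∂²h/∂x² = 6
∂²h/∂y² = 0
∇²h = 6
At (3, -3): 6.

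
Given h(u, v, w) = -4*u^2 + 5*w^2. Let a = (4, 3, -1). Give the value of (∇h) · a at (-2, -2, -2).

∂h/∂u = -8*u
∂h/∂v = 0
∂h/∂w = 10*w
∇h at (-2, -2, -2) = (16, 0, -20)
∇h · a = (16)(4) + (0)(3) + (-20)(-1) = 84

84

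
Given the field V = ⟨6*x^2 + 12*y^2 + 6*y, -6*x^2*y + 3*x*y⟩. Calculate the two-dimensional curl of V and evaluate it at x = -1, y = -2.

∂V₂/∂x = -12*x*y + 3*y
∂V₁/∂y = 24*y + 6
Scalar curl = -12*x*y - 21*y - 6
At (-1, -2): 12.

12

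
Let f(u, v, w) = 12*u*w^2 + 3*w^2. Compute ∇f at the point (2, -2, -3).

(108, 0, -162)

∂f/∂u = 12*w^2
∂f/∂v = 0
∂f/∂w = 24*u*w + 6*w
∇f = (12*w^2, 0, 24*u*w + 6*w)
At (2, -2, -3): (108, 0, -162).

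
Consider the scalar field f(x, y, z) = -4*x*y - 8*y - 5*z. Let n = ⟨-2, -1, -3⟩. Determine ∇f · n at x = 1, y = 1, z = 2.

∂f/∂x = -4*y
∂f/∂y = -4*x - 8
∂f/∂z = -5
∇f at (1, 1, 2) = (-4, -12, -5)
∇f · n = (-4)(-2) + (-12)(-1) + (-5)(-3) = 35

35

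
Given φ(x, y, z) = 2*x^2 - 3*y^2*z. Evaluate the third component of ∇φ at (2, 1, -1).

-3

(∇φ)_3 = ∂φ/∂z = -3*y^2
At (2, 1, -1): -3.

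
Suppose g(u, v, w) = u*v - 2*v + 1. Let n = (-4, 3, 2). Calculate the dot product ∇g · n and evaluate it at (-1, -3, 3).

3

∂g/∂u = v
∂g/∂v = u - 2
∂g/∂w = 0
∇g at (-1, -3, 3) = (-3, -3, 0)
∇g · n = (-3)(-4) + (-3)(3) + (0)(2) = 3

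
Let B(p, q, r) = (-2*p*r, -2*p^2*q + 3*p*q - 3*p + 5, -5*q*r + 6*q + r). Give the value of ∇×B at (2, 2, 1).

(∇×B)₁ = ∂B₃/∂q − ∂B₂/∂r = -5*r + 6
(∇×B)₂ = ∂B₁/∂r − ∂B₃/∂p = -2*p
(∇×B)₃ = ∂B₂/∂p − ∂B₁/∂q = -4*p*q + 3*q - 3
∇×B = (-5*r + 6, -2*p, -4*p*q + 3*q - 3)
At (2, 2, 1): (1, -4, -13).

(1, -4, -13)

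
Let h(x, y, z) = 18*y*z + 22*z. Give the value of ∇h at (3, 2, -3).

∂h/∂x = 0
∂h/∂y = 18*z
∂h/∂z = 18*y + 22
∇h = (0, 18*z, 18*y + 22)
At (3, 2, -3): (0, -54, 58).

(0, -54, 58)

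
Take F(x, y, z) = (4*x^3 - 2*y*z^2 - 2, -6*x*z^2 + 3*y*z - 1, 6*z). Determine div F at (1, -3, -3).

∂F₁/∂x = 12*x^2
∂F₂/∂y = 3*z
∂F₃/∂z = 6
∇·F = 12*x^2 + 3*z + 6
At (1, -3, -3): 9.

9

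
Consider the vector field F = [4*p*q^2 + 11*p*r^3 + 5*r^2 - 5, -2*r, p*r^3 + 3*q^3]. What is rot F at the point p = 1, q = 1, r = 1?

(∇×F)₁ = ∂F₃/∂q − ∂F₂/∂r = 9*q^2 + 2
(∇×F)₂ = ∂F₁/∂r − ∂F₃/∂p = 33*p*r^2 - r^3 + 10*r
(∇×F)₃ = ∂F₂/∂p − ∂F₁/∂q = -8*p*q
∇×F = (9*q^2 + 2, 33*p*r^2 - r^3 + 10*r, -8*p*q)
At (1, 1, 1): (11, 42, -8).

(11, 42, -8)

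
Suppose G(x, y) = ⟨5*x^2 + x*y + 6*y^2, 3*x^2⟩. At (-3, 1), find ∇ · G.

∂G₁/∂x = 10*x + y
∂G₂/∂y = 0
∇·G = 10*x + y
At (-3, 1): -29.

-29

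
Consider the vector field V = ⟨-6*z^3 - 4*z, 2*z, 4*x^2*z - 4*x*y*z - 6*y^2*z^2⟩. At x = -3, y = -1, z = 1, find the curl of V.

(22, -2, 0)

(∇×V)₁ = ∂V₃/∂y − ∂V₂/∂z = -4*x*z - 12*y*z^2 - 2
(∇×V)₂ = ∂V₁/∂z − ∂V₃/∂x = -8*x*z + 4*y*z - 18*z^2 - 4
(∇×V)₃ = ∂V₂/∂x − ∂V₁/∂y = 0
∇×V = (-4*x*z - 12*y*z^2 - 2, -8*x*z + 4*y*z - 18*z^2 - 4, 0)
At (-3, -1, 1): (22, -2, 0).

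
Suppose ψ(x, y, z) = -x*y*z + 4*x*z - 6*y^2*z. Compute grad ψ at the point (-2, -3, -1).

∂ψ/∂x = -y*z + 4*z
∂ψ/∂y = -x*z - 12*y*z
∂ψ/∂z = -x*y + 4*x - 6*y^2
∇ψ = (-y*z + 4*z, -x*z - 12*y*z, -x*y + 4*x - 6*y^2)
At (-2, -3, -1): (-7, -38, -68).

(-7, -38, -68)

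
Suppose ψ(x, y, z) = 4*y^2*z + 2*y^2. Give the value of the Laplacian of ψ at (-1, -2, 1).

∂²ψ/∂x² = 0
∂²ψ/∂y² = 4*(2*z + 1)
∂²ψ/∂z² = 0
∇²ψ = 8*z + 4
At (-1, -2, 1): 12.

12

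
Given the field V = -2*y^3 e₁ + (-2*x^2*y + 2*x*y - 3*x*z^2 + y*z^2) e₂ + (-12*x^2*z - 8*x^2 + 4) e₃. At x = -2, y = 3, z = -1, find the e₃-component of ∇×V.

(∇×V)_3 = ∂V₂/∂x − ∂V₁/∂y
= -4*x*y + 2*y - 3*z^2 − (-6*y^2)
= -4*x*y + 6*y^2 + 2*y - 3*z^2
At (-2, 3, -1): 81.

81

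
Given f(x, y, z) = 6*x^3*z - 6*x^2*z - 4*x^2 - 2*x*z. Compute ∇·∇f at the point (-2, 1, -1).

∂²f/∂x² = 4*(9*x*z - 3*z - 2)
∂²f/∂y² = 0
∂²f/∂z² = 0
∇²f = 36*x*z - 12*z - 8
At (-2, 1, -1): 76.

76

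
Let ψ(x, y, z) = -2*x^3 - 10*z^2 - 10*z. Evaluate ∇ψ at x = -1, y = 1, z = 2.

(-6, 0, -50)

∂ψ/∂x = -6*x^2
∂ψ/∂y = 0
∂ψ/∂z = -20*z - 10
∇ψ = (-6*x^2, 0, -20*z - 10)
At (-1, 1, 2): (-6, 0, -50).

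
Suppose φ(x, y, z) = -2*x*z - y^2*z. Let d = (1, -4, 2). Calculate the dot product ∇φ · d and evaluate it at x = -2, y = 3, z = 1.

12

∂φ/∂x = -2*z
∂φ/∂y = -2*y*z
∂φ/∂z = -2*x - y^2
∇φ at (-2, 3, 1) = (-2, -6, -5)
∇φ · d = (-2)(1) + (-6)(-4) + (-5)(2) = 12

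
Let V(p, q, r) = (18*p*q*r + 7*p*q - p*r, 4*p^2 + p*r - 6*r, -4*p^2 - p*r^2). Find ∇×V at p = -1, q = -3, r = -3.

(7, 56, -58)

(∇×V)₁ = ∂V₃/∂q − ∂V₂/∂r = -p + 6
(∇×V)₂ = ∂V₁/∂r − ∂V₃/∂p = 18*p*q + 7*p + r^2
(∇×V)₃ = ∂V₂/∂p − ∂V₁/∂q = -18*p*r + p + r
∇×V = (-p + 6, 18*p*q + 7*p + r^2, -18*p*r + p + r)
At (-1, -3, -3): (7, 56, -58).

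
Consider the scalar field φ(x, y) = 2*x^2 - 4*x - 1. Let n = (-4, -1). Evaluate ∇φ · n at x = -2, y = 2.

∂φ/∂x = 4*x - 4
∂φ/∂y = 0
∇φ at (-2, 2) = (-12, 0)
∇φ · n = (-12)(-4) + (0)(-1) = 48

48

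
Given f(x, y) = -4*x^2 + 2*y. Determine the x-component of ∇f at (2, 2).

-16

(∇f)_1 = ∂f/∂x = -8*x
At (2, 2): -16.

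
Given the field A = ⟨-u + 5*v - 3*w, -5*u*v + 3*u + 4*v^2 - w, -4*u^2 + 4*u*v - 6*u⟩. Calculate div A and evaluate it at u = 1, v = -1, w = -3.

∂A₁/∂u = -1
∂A₂/∂v = -5*u + 8*v
∂A₃/∂w = 0
∇·A = -5*u + 8*v - 1
At (1, -1, -3): -14.

-14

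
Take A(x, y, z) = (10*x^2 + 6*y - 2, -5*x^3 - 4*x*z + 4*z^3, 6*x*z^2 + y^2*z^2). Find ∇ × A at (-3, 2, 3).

(-84, -54, -153)

(∇×A)₁ = ∂A₃/∂y − ∂A₂/∂z = 4*x + 2*y*z^2 - 12*z^2
(∇×A)₂ = ∂A₁/∂z − ∂A₃/∂x = -6*z^2
(∇×A)₃ = ∂A₂/∂x − ∂A₁/∂y = -15*x^2 - 4*z - 6
∇×A = (4*x + 2*y*z^2 - 12*z^2, -6*z^2, -15*x^2 - 4*z - 6)
At (-3, 2, 3): (-84, -54, -153).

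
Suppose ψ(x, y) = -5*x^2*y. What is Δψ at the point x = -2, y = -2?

∂²ψ/∂x² = -10*y
∂²ψ/∂y² = 0
∇²ψ = -10*y
At (-2, -2): 20.

20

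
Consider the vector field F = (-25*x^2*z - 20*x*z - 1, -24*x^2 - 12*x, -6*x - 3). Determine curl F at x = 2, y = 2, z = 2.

(∇×F)₁ = ∂F₃/∂y − ∂F₂/∂z = 0
(∇×F)₂ = ∂F₁/∂z − ∂F₃/∂x = -25*x^2 - 20*x + 6
(∇×F)₃ = ∂F₂/∂x − ∂F₁/∂y = -48*x - 12
∇×F = (0, -25*x^2 - 20*x + 6, -48*x - 12)
At (2, 2, 2): (0, -134, -108).

(0, -134, -108)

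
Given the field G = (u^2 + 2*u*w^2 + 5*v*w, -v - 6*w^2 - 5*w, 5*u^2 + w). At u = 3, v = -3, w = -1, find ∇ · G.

∂G₁/∂u = 2*u + 2*w^2
∂G₂/∂v = -1
∂G₃/∂w = 1
∇·G = 2*u + 2*w^2
At (3, -3, -1): 8.

8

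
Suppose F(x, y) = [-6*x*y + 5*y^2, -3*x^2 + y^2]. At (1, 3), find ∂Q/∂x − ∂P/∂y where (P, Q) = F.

-30

∂F₂/∂x = -6*x
∂F₁/∂y = -6*x + 10*y
Scalar curl = -10*y
At (1, 3): -30.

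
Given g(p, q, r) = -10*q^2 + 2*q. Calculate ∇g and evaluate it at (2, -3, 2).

(0, 62, 0)

∂g/∂p = 0
∂g/∂q = -20*q + 2
∂g/∂r = 0
∇g = (0, -20*q + 2, 0)
At (2, -3, 2): (0, 62, 0).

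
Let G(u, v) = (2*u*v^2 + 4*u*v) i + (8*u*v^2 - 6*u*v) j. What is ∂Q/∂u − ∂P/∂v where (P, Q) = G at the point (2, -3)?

106

∂G₂/∂u = 8*v^2 - 6*v
∂G₁/∂v = 4*u*v + 4*u
Scalar curl = -4*u*v - 4*u + 8*v^2 - 6*v
At (2, -3): 106.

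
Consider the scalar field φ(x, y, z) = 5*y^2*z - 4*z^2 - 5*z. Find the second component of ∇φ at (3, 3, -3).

-90

(∇φ)_2 = ∂φ/∂y = 10*y*z
At (3, 3, -3): -90.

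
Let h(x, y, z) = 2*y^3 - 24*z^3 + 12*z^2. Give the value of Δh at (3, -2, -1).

144

∂²h/∂x² = 0
∂²h/∂y² = 12*y
∂²h/∂z² = 24*(-6*z + 1)
∇²h = 12*y - 144*z + 24
At (3, -2, -1): 144.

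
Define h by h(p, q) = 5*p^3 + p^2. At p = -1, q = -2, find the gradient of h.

∂h/∂p = 15*p^2 + 2*p
∂h/∂q = 0
∇h = (15*p^2 + 2*p, 0)
At (-1, -2): (13, 0).

(13, 0)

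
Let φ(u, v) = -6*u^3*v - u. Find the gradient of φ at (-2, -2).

(143, 48)

∂φ/∂u = -18*u^2*v - 1
∂φ/∂v = -6*u^3
∇φ = (-18*u^2*v - 1, -6*u^3)
At (-2, -2): (143, 48).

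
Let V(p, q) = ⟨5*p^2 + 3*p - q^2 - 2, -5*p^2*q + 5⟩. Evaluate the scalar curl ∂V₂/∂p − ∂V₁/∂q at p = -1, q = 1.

∂V₂/∂p = -10*p*q
∂V₁/∂q = -2*q
Scalar curl = -10*p*q + 2*q
At (-1, 1): 12.

12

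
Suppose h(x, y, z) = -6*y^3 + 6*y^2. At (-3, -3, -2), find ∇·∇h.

∂²h/∂x² = 0
∂²h/∂y² = 12*(-3*y + 1)
∂²h/∂z² = 0
∇²h = -36*y + 12
At (-3, -3, -2): 120.

120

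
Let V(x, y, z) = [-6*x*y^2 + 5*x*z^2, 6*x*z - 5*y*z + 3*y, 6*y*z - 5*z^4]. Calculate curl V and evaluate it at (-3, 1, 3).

(∇×V)₁ = ∂V₃/∂y − ∂V₂/∂z = -6*x + 5*y + 6*z
(∇×V)₂ = ∂V₁/∂z − ∂V₃/∂x = 10*x*z
(∇×V)₃ = ∂V₂/∂x − ∂V₁/∂y = 12*x*y + 6*z
∇×V = (-6*x + 5*y + 6*z, 10*x*z, 12*x*y + 6*z)
At (-3, 1, 3): (41, -90, -18).

(41, -90, -18)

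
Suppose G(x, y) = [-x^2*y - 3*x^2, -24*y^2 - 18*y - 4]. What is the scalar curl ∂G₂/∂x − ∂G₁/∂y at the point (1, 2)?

∂G₂/∂x = 0
∂G₁/∂y = -x^2
Scalar curl = x^2
At (1, 2): 1.

1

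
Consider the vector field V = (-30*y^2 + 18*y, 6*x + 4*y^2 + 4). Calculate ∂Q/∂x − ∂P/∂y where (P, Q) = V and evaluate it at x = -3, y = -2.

-132

∂V₂/∂x = 6
∂V₁/∂y = -60*y + 18
Scalar curl = 60*y - 12
At (-3, -2): -132.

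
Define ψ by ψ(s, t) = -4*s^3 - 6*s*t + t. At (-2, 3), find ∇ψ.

(-66, 13)

∂ψ/∂s = -12*s^2 - 6*t
∂ψ/∂t = -6*s + 1
∇ψ = (-12*s^2 - 6*t, -6*s + 1)
At (-2, 3): (-66, 13).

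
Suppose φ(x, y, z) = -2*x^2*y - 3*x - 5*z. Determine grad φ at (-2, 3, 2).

∂φ/∂x = -4*x*y - 3
∂φ/∂y = -2*x^2
∂φ/∂z = -5
∇φ = (-4*x*y - 3, -2*x^2, -5)
At (-2, 3, 2): (21, -8, -5).

(21, -8, -5)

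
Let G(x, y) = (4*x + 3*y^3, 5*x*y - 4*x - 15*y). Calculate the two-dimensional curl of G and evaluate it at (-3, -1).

∂G₂/∂x = 5*y - 4
∂G₁/∂y = 9*y^2
Scalar curl = -9*y^2 + 5*y - 4
At (-3, -1): -18.

-18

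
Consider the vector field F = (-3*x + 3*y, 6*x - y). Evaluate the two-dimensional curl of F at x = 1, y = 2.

∂F₂/∂x = 6
∂F₁/∂y = 3
Scalar curl = 3
At (1, 2): 3.

3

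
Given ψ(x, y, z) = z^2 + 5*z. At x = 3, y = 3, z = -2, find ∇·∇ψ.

∂²ψ/∂x² = 0
∂²ψ/∂y² = 0
∂²ψ/∂z² = 2
∇²ψ = 2
At (3, 3, -2): 2.

2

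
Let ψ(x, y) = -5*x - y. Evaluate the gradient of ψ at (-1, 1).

∂ψ/∂x = -5
∂ψ/∂y = -1
∇ψ = (-5, -1)
At (-1, 1): (-5, -1).

(-5, -1)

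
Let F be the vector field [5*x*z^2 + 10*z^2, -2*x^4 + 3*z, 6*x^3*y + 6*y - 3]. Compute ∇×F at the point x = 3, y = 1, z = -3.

(∇×F)₁ = ∂F₃/∂y − ∂F₂/∂z = 6*x^3 + 3
(∇×F)₂ = ∂F₁/∂z − ∂F₃/∂x = -18*x^2*y + 10*x*z + 20*z
(∇×F)₃ = ∂F₂/∂x − ∂F₁/∂y = -8*x^3
∇×F = (6*x^3 + 3, -18*x^2*y + 10*x*z + 20*z, -8*x^3)
At (3, 1, -3): (165, -312, -216).

(165, -312, -216)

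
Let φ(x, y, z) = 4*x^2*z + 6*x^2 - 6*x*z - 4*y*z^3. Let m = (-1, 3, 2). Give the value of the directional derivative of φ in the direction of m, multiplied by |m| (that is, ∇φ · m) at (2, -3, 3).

∂φ/∂x = 8*x*z + 12*x - 6*z
∂φ/∂y = -4*z^3
∂φ/∂z = 4*x^2 - 6*x - 12*y*z^2
∇φ at (2, -3, 3) = (54, -108, 328)
∇φ · m = (54)(-1) + (-108)(3) + (328)(2) = 278

278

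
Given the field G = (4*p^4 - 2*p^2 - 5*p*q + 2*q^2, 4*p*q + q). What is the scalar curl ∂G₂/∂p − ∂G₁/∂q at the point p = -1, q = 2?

∂G₂/∂p = 4*q
∂G₁/∂q = -5*p + 4*q
Scalar curl = 5*p
At (-1, 2): -5.

-5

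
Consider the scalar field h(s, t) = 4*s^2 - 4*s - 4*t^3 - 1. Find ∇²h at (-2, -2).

∂²h/∂s² = 8
∂²h/∂t² = -24*t
∇²h = -24*t + 8
At (-2, -2): 56.

56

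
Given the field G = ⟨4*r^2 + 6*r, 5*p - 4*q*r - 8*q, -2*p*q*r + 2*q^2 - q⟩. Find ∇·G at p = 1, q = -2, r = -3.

8

∂G₁/∂p = 0
∂G₂/∂q = -4*r - 8
∂G₃/∂r = -2*p*q
∇·G = -2*p*q - 4*r - 8
At (1, -2, -3): 8.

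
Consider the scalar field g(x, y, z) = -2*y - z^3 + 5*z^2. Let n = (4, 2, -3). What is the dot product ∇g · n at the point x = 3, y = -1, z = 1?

-25

∂g/∂x = 0
∂g/∂y = -2
∂g/∂z = -3*z^2 + 10*z
∇g at (3, -1, 1) = (0, -2, 7)
∇g · n = (0)(4) + (-2)(2) + (7)(-3) = -25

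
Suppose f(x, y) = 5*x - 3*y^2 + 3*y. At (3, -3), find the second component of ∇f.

21

(∇f)_2 = ∂f/∂y = -6*y + 3
At (3, -3): 21.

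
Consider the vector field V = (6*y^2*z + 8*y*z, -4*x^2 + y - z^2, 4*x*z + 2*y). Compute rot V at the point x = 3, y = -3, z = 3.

(∇×V)₁ = ∂V₃/∂y − ∂V₂/∂z = 2*z + 2
(∇×V)₂ = ∂V₁/∂z − ∂V₃/∂x = 6*y^2 + 8*y - 4*z
(∇×V)₃ = ∂V₂/∂x − ∂V₁/∂y = -8*x - 12*y*z - 8*z
∇×V = (2*z + 2, 6*y^2 + 8*y - 4*z, -8*x - 12*y*z - 8*z)
At (3, -3, 3): (8, 18, 60).

(8, 18, 60)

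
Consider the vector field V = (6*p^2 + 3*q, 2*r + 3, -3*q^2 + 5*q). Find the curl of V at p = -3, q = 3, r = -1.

(∇×V)₁ = ∂V₃/∂q − ∂V₂/∂r = -6*q + 3
(∇×V)₂ = ∂V₁/∂r − ∂V₃/∂p = 0
(∇×V)₃ = ∂V₂/∂p − ∂V₁/∂q = -3
∇×V = (-6*q + 3, 0, -3)
At (-3, 3, -1): (-15, 0, -3).

(-15, 0, -3)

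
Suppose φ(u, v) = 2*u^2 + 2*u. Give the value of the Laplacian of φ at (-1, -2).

∂²φ/∂u² = 4
∂²φ/∂v² = 0
∇²φ = 4
At (-1, -2): 4.

4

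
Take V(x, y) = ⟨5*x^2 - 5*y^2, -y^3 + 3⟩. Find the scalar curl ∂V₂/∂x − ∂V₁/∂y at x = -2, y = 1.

10

∂V₂/∂x = 0
∂V₁/∂y = -10*y
Scalar curl = 10*y
At (-2, 1): 10.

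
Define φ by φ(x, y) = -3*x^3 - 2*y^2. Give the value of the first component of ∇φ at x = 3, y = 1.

-81

(∇φ)_1 = ∂φ/∂x = -9*x^2
At (3, 1): -81.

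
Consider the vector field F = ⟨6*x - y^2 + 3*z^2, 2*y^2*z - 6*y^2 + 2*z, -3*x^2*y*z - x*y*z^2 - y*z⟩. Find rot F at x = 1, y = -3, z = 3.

(∇×F)₁ = ∂F₃/∂y − ∂F₂/∂z = -3*x^2*z - x*z^2 - 2*y^2 - z - 2
(∇×F)₂ = ∂F₁/∂z − ∂F₃/∂x = 6*x*y*z + y*z^2 + 6*z
(∇×F)₃ = ∂F₂/∂x − ∂F₁/∂y = 2*y
∇×F = (-3*x^2*z - x*z^2 - 2*y^2 - z - 2, 6*x*y*z + y*z^2 + 6*z, 2*y)
At (1, -3, 3): (-41, -63, -6).

(-41, -63, -6)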